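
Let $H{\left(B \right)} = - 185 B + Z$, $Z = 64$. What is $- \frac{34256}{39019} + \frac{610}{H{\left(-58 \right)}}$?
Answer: $- \frac{172978837}{210585543} \approx -0.82142$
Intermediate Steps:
$H{\left(B \right)} = 64 - 185 B$ ($H{\left(B \right)} = - 185 B + 64 = 64 - 185 B$)
$- \frac{34256}{39019} + \frac{610}{H{\left(-58 \right)}} = - \frac{34256}{39019} + \frac{610}{64 - -10730} = \left(-34256\right) \frac{1}{39019} + \frac{610}{64 + 10730} = - \frac{34256}{39019} + \frac{610}{10794} = - \frac{34256}{39019} + 610 \cdot \frac{1}{10794} = - \frac{34256}{39019} + \frac{305}{5397} = - \frac{172978837}{210585543}$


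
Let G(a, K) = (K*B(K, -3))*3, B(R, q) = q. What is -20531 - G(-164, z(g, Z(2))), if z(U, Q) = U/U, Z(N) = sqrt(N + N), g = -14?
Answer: -20522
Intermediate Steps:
Z(N) = sqrt(2)*sqrt(N) (Z(N) = sqrt(2*N) = sqrt(2)*sqrt(N))
z(U, Q) = 1
G(a, K) = -9*K (G(a, K) = (K*(-3))*3 = -3*K*3 = -9*K)
-20531 - G(-164, z(g, Z(2))) = -20531 - (-9) = -20531 - 1*(-9) = -20531 + 9 = -20522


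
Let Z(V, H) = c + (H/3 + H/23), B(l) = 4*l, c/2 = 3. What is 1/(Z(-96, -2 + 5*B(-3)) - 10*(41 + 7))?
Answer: -69/34318 ≈ -0.0020106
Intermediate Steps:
c = 6 (c = 2*3 = 6)
Z(V, H) = 6 + 26*H/69 (Z(V, H) = 6 + (H/3 + H/23) = 6 + 26*H/69)
1/(Z(-96, -2 + 5*B(-3)) - 10*(41 + 7)) = 1/((6 + 26*(-2 + 5*(4*(-3)))/69) - 10*(41 + 7)) = 1/((6 + 26*(-2 + 5*(-12))/69) - 10*48) = 1/((6 + 26*(-2 - 60)/69) - 480) = 1/((6 + (26/69)*(-62)) - 480) = 1/((6 - 1612/69) - 480) = 1/(-1198/69 - 480) = 1/(-34318/69) = -69/34318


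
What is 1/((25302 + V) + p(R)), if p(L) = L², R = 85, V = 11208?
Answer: 1/43735 ≈ 2.2865e-5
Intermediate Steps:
1/((25302 + V) + p(R)) = 1/((25302 + 11208) + 85²) = 1/(36510 + 7225) = 1/43735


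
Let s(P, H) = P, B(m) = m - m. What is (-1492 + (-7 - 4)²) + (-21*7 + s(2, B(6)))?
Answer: -1516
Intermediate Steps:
B(m) = 0
(-1492 + (-7 - 4)²) + (-21*7 + s(2, B(6))) = (-1492 + (-7 - 4)²) + (-21*7 + 2) = (-1492 + (-11)²) + (-147 + 2) = (-1492 + 121) - 145 = -1371 - 145 = -1516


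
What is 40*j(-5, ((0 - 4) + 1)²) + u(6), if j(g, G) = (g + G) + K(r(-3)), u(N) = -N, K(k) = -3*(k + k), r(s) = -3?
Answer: 874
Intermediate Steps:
K(k) = -6*k
j(g, G) = 18 + G + g (j(g, G) = (g + G) - 6*(-3) = (G + g) + 18 = 18 + G + g)
40*j(-5, ((0 - 4) + 1)²) + u(6) = 40*(18 + ((0 - 4) + 1)² - 5) - 1*6 = 40*(18 + (-4 + 1)² - 5) - 6 = 40*(18 + (-3)² - 5) - 6 = 40*(18 + 9 - 5) - 6 = 40*22 - 6 = 880 - 6 = 874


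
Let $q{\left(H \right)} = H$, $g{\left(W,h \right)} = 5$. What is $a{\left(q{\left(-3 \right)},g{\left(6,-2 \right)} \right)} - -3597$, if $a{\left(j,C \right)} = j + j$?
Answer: $3591$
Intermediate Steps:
$a{\left(j,C \right)} = 2 j$
$a{\left(q{\left(-3 \right)},g{\left(6,-2 \right)} \right)} - -3597 = 2 \left(-3\right) - -3597 = -6 + 3597 = 3591$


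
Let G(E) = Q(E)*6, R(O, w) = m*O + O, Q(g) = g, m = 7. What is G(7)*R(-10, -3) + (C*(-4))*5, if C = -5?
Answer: -3260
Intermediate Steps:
R(O, w) = 8*O (R(O, w) = 7*O + O = 8*O)
G(E) = 6*E (G(E) = E*6 = 6*E)
G(7)*R(-10, -3) + (C*(-4))*5 = (6*7)*(8*(-10)) - 5*(-4)*5 = 42*(-80) + 20*5 = -3360 + 100 = -3260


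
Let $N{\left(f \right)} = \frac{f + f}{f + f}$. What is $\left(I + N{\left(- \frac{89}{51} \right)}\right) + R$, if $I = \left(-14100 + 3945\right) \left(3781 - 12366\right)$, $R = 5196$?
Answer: $87185872$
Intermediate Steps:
$N{\left(f \right)} = 1$ ($N{\left(f \right)} = \frac{2 f}{2 f} = 2 f \frac{1}{2 f} = 1$)
$I = 87180675$ ($I = \left(-10155\right) \left(-8585\right) = 87180675$)
$\left(I + N{\left(- \frac{89}{51} \right)}\right) + R = \left(87180675 + 1\right) + 5196 = 87180676 + 5196 = 87185872$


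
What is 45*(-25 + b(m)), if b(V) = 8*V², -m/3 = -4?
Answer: 50715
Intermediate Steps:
m = 12 (m = -3*(-4) = 12)
45*(-25 + b(m)) = 45*(-25 + 8*12²) = 45*(-25 + 8*144) = 45*(-25 + 1152) = 45*1127 = 50715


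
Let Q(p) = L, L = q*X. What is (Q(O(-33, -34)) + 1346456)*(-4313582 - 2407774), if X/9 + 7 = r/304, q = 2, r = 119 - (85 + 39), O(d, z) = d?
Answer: -343868126876985/38 ≈ -9.0492e+12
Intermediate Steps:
r = -5 (r = 119 - 1*124 = 119 - 124 = -5)
X = -19197/304 (X = -63 + 9*(-5/304) = -63 - 45/304 = -19197/304 ≈ -63.148)
L = -19197/152 (L = 2*(-19197/304) = -19197/152 ≈ -126.30)
Q(p) = -19197/152
(Q(O(-33, -34)) + 1346456)*(-4313582 - 2407774) = (-19197/152 + 1346456)*(-4313582 - 2407774) = (204642115/152)*(-6721356) = -343868126876985/38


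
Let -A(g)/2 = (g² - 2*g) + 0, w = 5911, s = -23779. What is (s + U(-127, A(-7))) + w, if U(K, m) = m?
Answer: -17994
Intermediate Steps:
A(g) = -2*g² + 4*g (A(g) = -2*((g² - 2*g) + 0) = -2*(g² - 2*g) = -2*g² + 4*g)
(s + U(-127, A(-7))) + w = (-23779 + 2*(-7)*(2 - 1*(-7))) + 5911 = (-23779 + 2*(-7)*(2 + 7)) + 5911 = (-23779 + 2*(-7)*9) + 5911 = (-23779 - 126) + 5911 = -23905 + 5911 = -17994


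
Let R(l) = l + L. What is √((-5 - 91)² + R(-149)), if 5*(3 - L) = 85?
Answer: √9053 ≈ 95.147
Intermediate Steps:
L = -14 (L = 3 - ⅕*85 = 3 - 17 = -14)
R(l) = -14 + l (R(l) = l - 14 = -14 + l)
√((-5 - 91)² + R(-149)) = √((-5 - 91)² + (-14 - 149)) = √((-96)² - 163) = √(9216 - 163) = √9053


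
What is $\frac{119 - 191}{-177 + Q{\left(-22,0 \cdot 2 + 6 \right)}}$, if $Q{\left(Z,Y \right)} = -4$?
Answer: $\frac{72}{181} \approx 0.39779$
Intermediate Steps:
$\frac{119 - 191}{-177 + Q{\left(-22,0 \cdot 2 + 6 \right)}} = \frac{119 - 191}{-177 - 4} = - \frac{72}{-181} = \left(-72\right) \left(- \frac{1}{181}\right) = \frac{72}{181}$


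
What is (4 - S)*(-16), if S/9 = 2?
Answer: 224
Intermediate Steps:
S = 18 (S = 9*2 = 18)
(4 - S)*(-16) = (4 - 1*18)*(-16) = (4 - 18)*(-16) = -14*(-16) = 224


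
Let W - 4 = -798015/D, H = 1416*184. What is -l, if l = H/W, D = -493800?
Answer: -2859036160/61627 ≈ -46393.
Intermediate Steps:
H = 260544
W = 184881/32920 (W = 4 - 798015/(-493800) = 4 - 798015*(-1/493800) = 4 + 53201/32920 = 184881/32920 ≈ 5.6161)
l = 2859036160/61627 (l = 260544/(184881/32920) = 260544*(32920/184881) = 2859036160/61627 ≈ 46393.)
-l = -1*2859036160/61627 = -2859036160/61627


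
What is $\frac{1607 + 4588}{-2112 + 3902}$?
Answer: $\frac{1239}{358} \approx 3.4609$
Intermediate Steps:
$\frac{1607 + 4588}{-2112 + 3902} = \frac{6195}{1790} = 6195 \cdot \frac{1}{1790} = \frac{1239}{358}$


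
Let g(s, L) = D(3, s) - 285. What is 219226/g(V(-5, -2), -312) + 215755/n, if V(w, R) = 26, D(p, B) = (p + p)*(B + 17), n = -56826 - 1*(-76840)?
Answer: -4381763779/540378 ≈ -8108.7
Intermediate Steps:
n = 20014 (n = -56826 + 76840 = 20014)
D(p, B) = 2*p*(17 + B) (D(p, B) = (2*p)*(17 + B) = 2*p*(17 + B))
g(s, L) = -183 + 6*s (g(s, L) = 2*3*(17 + s) - 285 = (102 + 6*s) - 285 = -183 + 6*s)
219226/g(V(-5, -2), -312) + 215755/n = 219226/(-183 + 6*26) + 215755/20014 = 219226/(-183 + 156) + 215755*(1/20014) = 219226/(-27) + 215755/20014 = 219226*(-1/27) + 215755/20014 = -219226/27 + 215755/20014 = -4381763779/540378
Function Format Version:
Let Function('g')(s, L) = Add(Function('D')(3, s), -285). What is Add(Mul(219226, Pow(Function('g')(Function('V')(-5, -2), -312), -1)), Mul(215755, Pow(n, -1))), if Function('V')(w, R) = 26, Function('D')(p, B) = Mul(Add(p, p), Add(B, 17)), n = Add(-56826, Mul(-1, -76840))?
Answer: Rational(-4381763779, 540378) ≈ -8108.7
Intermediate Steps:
n = 20014 (n = Add(-56826, 76840) = 20014)
Function('D')(p, B) = Mul(2, p, Add(17, B)) (Function('D')(p, B) = Mul(Mul(2, p), Add(17, B)) = Mul(2, p, Add(17, B)))
Function('g')(s, L) = Add(-183, Mul(6, s)) (Function('g')(s, L) = Add(Mul(2, 3, Add(17, s)), -285) = Add(Add(102, Mul(6, s)), -285) = Add(-183, Mul(6, s)))
Add(Mul(219226, Pow(Function('g')(Function('V')(-5, -2), -312), -1)), Mul(215755, Pow(n, -1))) = Add(Mul(219226, Pow(Add(-183, Mul(6, 26)), -1)), Mul(215755, Pow(20014, -1))) = Add(Mul(219226, Pow(Add(-183, 156), -1)), Mul(215755, Rational(1, 20014))) = Add(Mul(219226, Pow(-27, -1)), Rational(215755, 20014)) = Add(Mul(219226, Rational(-1, 27)), Rational(215755, 20014)) = Add(Rational(-219226, 27), Rational(215755, 20014)) = Rational(-4381763779, 540378)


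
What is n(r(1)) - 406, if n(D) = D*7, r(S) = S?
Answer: -399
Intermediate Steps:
n(D) = 7*D
n(r(1)) - 406 = 7*1 - 406 = 7 - 406 = -399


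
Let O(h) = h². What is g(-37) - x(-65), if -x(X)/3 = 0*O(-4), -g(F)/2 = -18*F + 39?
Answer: -1410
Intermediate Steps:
g(F) = -78 + 36*F (g(F) = -2*(-18*F + 39) = -2*(39 - 18*F) = -78 + 36*F)
x(X) = 0 (x(X) = -0*(-4)² = -0*16 = -3*0 = 0)
g(-37) - x(-65) = (-78 + 36*(-37)) - 1*0 = (-78 - 1332) + 0 = -1410 + 0 = -1410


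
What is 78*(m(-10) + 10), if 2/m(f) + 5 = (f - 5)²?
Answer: 42939/55 ≈ 780.71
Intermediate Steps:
m(f) = 2/(-5 + (-5 + f)²) (m(f) = 2/(-5 + (f - 5)²) = 2/(-5 + (-5 + f)²))
78*(m(-10) + 10) = 78*(2/(-5 + (-5 - 10)²) + 10) = 78*(2/(-5 + (-15)²) + 10) = 78*(2/(-5 + 225) + 10) = 78*(2/220 + 10) = 78*(2*(1/220) + 10) = 78*(1/110 + 10) = 78*(1101/110) = 42939/55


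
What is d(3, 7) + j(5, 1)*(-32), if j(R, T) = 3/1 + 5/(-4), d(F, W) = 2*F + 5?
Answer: -45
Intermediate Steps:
d(F, W) = 5 + 2*F
j(R, T) = 7/4 (j(R, T) = 3*1 + 5*(-¼) = 3 - 5/4 = 7/4)
d(3, 7) + j(5, 1)*(-32) = (5 + 2*3) + (7/4)*(-32) = (5 + 6) - 56 = 11 - 56 = -45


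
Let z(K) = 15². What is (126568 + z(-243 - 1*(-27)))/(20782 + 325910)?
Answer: 126793/346692 ≈ 0.36572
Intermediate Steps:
z(K) = 225
(126568 + z(-243 - 1*(-27)))/(20782 + 325910) = (126568 + 225)/(20782 + 325910) = 126793/346692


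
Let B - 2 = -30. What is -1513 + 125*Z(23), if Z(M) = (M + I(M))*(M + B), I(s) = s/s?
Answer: -16513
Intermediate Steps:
I(s) = 1
B = -28 (B = 2 - 30 = -28)
Z(M) = (1 + M)*(-28 + M) (Z(M) = (M + 1)*(M - 28) = (1 + M)*(-28 + M))
-1513 + 125*Z(23) = -1513 + 125*(-28 + 23² - 27*23) = -1513 + 125*(-28 + 529 - 621) = -1513 + 125*(-120) = -1513 - 15000 = -16513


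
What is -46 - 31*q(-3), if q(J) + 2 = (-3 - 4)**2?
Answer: -1503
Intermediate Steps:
q(J) = 47 (q(J) = -2 + (-3 - 4)**2 = -2 + (-7)**2 = -2 + 49 = 47)
-46 - 31*q(-3) = -46 - 31*47 = -46 - 1457 = -1503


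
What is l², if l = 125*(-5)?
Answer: 390625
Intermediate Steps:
l = -625
l² = (-625)² = 390625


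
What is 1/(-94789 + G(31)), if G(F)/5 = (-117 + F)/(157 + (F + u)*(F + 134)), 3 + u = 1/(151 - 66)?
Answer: -40621/3850427624 ≈ -1.0550e-5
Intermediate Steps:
u = -254/85 (u = -3 + 1/(151 - 66) = -3 + 1/85 = -254/85 ≈ -2.9882)
G(F) = 5*(-117 + F)/(157 + (134 + F)*(-254/85 + F)) (G(F) = 5*((-117 + F)/(157 + (F - 254/85)*(F + 134))) = 5*((-117 + F)/(157 + (-254/85 + F)*(134 + F))) = 5*((-117 + F)/(157 + (134 + F)*(-254/85 + F))) = 5*(-117 + F)/(157 + (134 + F)*(-254/85 + F)))
1/(-94789 + G(31)) = 1/(-94789 + 425*(-117 + 31)/(-20691 + 85*31² + 11136*31)) = 1/(-94789 + 425*(-86)/(-20691 + 85*961 + 345216)) = 1/(-94789 + 425*(-86)/(-20691 + 81685 + 345216)) = 1/(-94789 + 425*(-86)/406210) = 1/(-94789 + 425*(1/406210)*(-86)) = 1/(-94789 - 3655/40621) = 1/(-3850427624/40621) = -40621/3850427624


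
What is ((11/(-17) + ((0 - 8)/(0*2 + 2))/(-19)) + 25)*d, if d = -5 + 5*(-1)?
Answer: -79340/323 ≈ -245.63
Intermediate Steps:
d = -10 (d = -5 - 5 = -10)
((11/(-17) + ((0 - 8)/(0*2 + 2))/(-19)) + 25)*d = ((11/(-17) + ((0 - 8)/(0*2 + 2))/(-19)) + 25)*(-10) = ((11*(-1/17) - 8/(0 + 2)*(-1/19)) + 25)*(-10) = ((-11/17 - 8/2*(-1/19)) + 25)*(-10) = ((-11/17 - 8*½*(-1/19)) + 25)*(-10) = ((-11/17 - 4*(-1/19)) + 25)*(-10) = ((-11/17 + 4/19) + 25)*(-10) = (-141/323 + 25)*(-10) = (7934/323)*(-10) = -79340/323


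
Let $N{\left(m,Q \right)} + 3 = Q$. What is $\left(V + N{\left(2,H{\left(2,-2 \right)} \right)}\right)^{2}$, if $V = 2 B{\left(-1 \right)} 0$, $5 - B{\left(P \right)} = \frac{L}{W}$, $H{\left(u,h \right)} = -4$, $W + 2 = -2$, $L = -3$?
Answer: $49$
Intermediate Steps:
$W = -4$ ($W = -2 - 2 = -4$)
$N{\left(m,Q \right)} = -3 + Q$
$B{\left(P \right)} = \frac{17}{4}$ ($B{\left(P \right)} = 5 - - \frac{3}{-4} = 5 - \left(-3\right) \left(- \frac{1}{4}\right) = 5 - \frac{3}{4} = \frac{17}{4}$)
$V = 0$ ($V = 2 \cdot \frac{17}{4} \cdot 0 = \frac{17}{2} \cdot 0 = 0$)
$\left(V + N{\left(2,H{\left(2,-2 \right)} \right)}\right)^{2} = \left(0 - 7\right)^{2} = \left(-7\right)^{2} = 49$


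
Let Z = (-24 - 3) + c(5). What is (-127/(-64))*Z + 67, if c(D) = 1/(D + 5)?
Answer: 8717/640 ≈ 13.620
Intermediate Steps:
c(D) = 1/(5 + D)
Z = -269/10 (Z = (-24 - 3) + 1/(5 + 5) = -27 + 1/10 = -269/10 ≈ -26.900)
(-127/(-64))*Z + 67 = -127/(-64)*(-269/10) + 67 = -127*(-1/64)*(-269/10) + 67 = (127/64)*(-269/10) + 67 = -34163/640 + 67 = 8717/640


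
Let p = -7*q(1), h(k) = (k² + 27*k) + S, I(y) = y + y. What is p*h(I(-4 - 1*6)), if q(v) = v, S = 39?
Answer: 707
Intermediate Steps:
I(y) = 2*y
h(k) = 39 + k² + 27*k (h(k) = (k² + 27*k) + 39 = 39 + k² + 27*k)
p = -7 (p = -7*1 = -7)
p*h(I(-4 - 1*6)) = -7*(39 + (2*(-4 - 1*6))² + 27*(2*(-4 - 1*6))) = -7*(39 + (2*(-4 - 6))² + 27*(2*(-4 - 6))) = -7*(39 + (2*(-10))² + 27*(2*(-10))) = -7*(39 + (-20)² + 27*(-20)) = -7*(39 + 400 - 540) = -7*(-101) = 707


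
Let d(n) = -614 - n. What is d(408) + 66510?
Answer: 65488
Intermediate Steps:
d(408) + 66510 = (-614 - 1*408) + 66510 = (-614 - 408) + 66510 = -1022 + 66510 = 65488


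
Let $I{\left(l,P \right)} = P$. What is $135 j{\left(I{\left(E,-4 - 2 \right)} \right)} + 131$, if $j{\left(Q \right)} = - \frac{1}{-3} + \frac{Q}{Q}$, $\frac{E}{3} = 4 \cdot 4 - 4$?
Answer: $311$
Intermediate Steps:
$E = 36$ ($E = 3 \left(4 \cdot 4 - 4\right) = 3 \left(16 - 4\right) = 3 \cdot 12 = 36$)
$j{\left(Q \right)} = \frac{4}{3}$ ($j{\left(Q \right)} = \left(-1\right) \left(- \frac{1}{3}\right) + 1 = \frac{1}{3} + 1 = \frac{4}{3}$)
$135 j{\left(I{\left(E,-4 - 2 \right)} \right)} + 131 = 135 \cdot \frac{4}{3} + 131 = 180 + 131 = 311$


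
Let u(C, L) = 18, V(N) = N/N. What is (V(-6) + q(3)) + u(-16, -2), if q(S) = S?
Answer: 22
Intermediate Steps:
V(N) = 1
(V(-6) + q(3)) + u(-16, -2) = (1 + 3) + 18 = 4 + 18 = 22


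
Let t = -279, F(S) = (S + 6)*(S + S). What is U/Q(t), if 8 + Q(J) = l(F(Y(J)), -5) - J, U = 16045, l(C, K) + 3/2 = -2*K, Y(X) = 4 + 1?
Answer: 32090/559 ≈ 57.406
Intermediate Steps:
Y(X) = 5
F(S) = 2*S*(6 + S) (F(S) = (6 + S)*(2*S) = 2*S*(6 + S))
l(C, K) = -3/2 - 2*K
Q(J) = ½ - J (Q(J) = -8 + ((-3/2 - 2*(-5)) - J) = -8 + ((-3/2 + 10) - J) = -8 + (17/2 - J) = ½ - J)
U/Q(t) = 16045/(½ - 1*(-279)) = 16045/(½ + 279) = 16045/(559/2) = 16045*(2/559) = 32090/559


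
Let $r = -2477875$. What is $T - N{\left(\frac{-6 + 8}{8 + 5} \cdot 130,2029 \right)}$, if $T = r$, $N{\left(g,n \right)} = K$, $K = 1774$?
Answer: $-2479649$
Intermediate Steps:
$N{\left(g,n \right)} = 1774$
$T = -2477875$
$T - N{\left(\frac{-6 + 8}{8 + 5} \cdot 130,2029 \right)} = -2477875 - 1774 = -2479649$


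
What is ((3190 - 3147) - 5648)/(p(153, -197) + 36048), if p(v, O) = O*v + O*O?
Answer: -5605/44716 ≈ -0.12535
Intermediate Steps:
p(v, O) = O**2 + O*v (p(v, O) = O*v + O**2 = O**2 + O*v)
((3190 - 3147) - 5648)/(p(153, -197) + 36048) = ((3190 - 3147) - 5648)/(-197*(-197 + 153) + 36048) = (43 - 5648)/(-197*(-44) + 36048) = -5605/(8668 + 36048) = -5605/44716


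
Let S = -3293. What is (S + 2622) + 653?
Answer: -18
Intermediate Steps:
(S + 2622) + 653 = (-3293 + 2622) + 653 = -671 + 653 = -18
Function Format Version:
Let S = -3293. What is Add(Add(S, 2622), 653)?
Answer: -18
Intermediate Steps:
Add(Add(S, 2622), 653) = Add(Add(-3293, 2622), 653) = Add(-671, 653) = -18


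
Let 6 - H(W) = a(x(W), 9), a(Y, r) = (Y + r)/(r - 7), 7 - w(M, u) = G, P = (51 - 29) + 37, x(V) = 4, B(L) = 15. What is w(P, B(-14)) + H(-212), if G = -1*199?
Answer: 411/2 ≈ 205.50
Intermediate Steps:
G = -199
P = 59 (P = 22 + 37 = 59)
w(M, u) = 206 (w(M, u) = 7 - 1*(-199) = 7 + 199 = 206)
a(Y, r) = (Y + r)/(-7 + r)
H(W) = -½ (H(W) = 6 - (4 + 9)/(-7 + 9) = 6 - 13/2 = -½)
w(P, B(-14)) + H(-212) = 206 - ½ = 411/2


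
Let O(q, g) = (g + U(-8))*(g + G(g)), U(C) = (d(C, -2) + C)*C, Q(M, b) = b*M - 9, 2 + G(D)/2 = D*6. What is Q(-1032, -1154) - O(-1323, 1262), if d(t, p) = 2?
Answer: -20295701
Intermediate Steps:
G(D) = -4 + 12*D (G(D) = -4 + 2*(D*6) = -4 + 2*(6*D) = -4 + 12*D)
Q(M, b) = -9 + M*b (Q(M, b) = M*b - 9 = -9 + M*b)
U(C) = C*(2 + C) (U(C) = (2 + C)*C = C*(2 + C))
O(q, g) = (-4 + 13*g)*(48 + g) (O(q, g) = (g - 8*(2 - 8))*(g + (-4 + 12*g)) = (g - 8*(-6))*(-4 + 13*g) = (g + 48)*(-4 + 13*g) = (48 + g)*(-4 + 13*g) = (-4 + 13*g)*(48 + g))
Q(-1032, -1154) - O(-1323, 1262) = (-9 - 1032*(-1154)) - (-192 + 13*1262² + 620*1262) = (-9 + 1190928) - (-192 + 13*1592644 + 782440) = 1190919 - (-192 + 20704372 + 782440) = 1190919 - 1*21486620 = 1190919 - 21486620 = -20295701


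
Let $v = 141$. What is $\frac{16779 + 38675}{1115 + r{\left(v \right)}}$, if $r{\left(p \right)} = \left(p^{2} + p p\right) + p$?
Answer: $\frac{27727}{20509} \approx 1.3519$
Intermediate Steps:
$r{\left(p \right)} = p + 2 p^{2}$ ($r{\left(p \right)} = \left(p^{2} + p^{2}\right) + p = 2 p^{2} + p = p + 2 p^{2}$)
$\frac{16779 + 38675}{1115 + r{\left(v \right)}} = \frac{16779 + 38675}{1115 + 141 \left(1 + 2 \cdot 141\right)} = \frac{55454}{1115 + 141 \left(1 + 282\right)} = \frac{55454}{1115 + 141 \cdot 283} = \frac{55454}{1115 + 39903} = \frac{55454}{41018} = 55454 \cdot \frac{1}{41018} = \frac{27727}{20509}$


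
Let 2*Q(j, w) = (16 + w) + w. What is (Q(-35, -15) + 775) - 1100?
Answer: -332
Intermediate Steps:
Q(j, w) = 8 + w (Q(j, w) = ((16 + w) + w)/2 = (16 + 2*w)/2 = 8 + w)
(Q(-35, -15) + 775) - 1100 = ((8 - 15) + 775) - 1100 = (-7 + 775) - 1100 = 768 - 1100 = -332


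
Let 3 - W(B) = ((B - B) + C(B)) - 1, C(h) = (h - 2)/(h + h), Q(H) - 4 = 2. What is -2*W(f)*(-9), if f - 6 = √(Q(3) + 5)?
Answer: 1683/25 - 18*√11/25 ≈ 64.932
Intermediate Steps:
Q(H) = 6 (Q(H) = 4 + 2 = 6)
f = 6 + √11 (f = 6 + √(6 + 5) = 6 + √11 ≈ 9.3166)
C(h) = (-2 + h)/(2*h) (C(h) = (-2 + h)/((2*h)) = (-2 + h)*(1/(2*h)) = (-2 + h)/(2*h))
W(B) = 4 - (-2 + B)/(2*B) (W(B) = 3 - (((B - B) + (-2 + B)/(2*B)) - 1) = 3 - ((0 + (-2 + B)/(2*B)) - 1) = 3 - ((-2 + B)/(2*B) - 1) = 3 - (-1 + (-2 + B)/(2*B)) = 3 + (1 - (-2 + B)/(2*B)) = 4 - (-2 + B)/(2*B))
-2*W(f)*(-9) = -2*(7/2 + 1/(6 + √11))*(-9) = (-7 - 2/(6 + √11))*(-9) = 63 + 18/(6 + √11)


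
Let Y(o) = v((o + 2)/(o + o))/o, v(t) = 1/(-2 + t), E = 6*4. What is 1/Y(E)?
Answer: -35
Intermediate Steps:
E = 24
Y(o) = 1/(o*(-2 + (2 + o)/(2*o))) (Y(o) = 1/((-2 + (o + 2)/(o + o))*o) = 1/((-2 + (2 + o)/((2*o)))*o) = 1/((-2 + (2 + o)*(1/(2*o)))*o) = 1/((-2 + (2 + o)/(2*o))*o) = 1/(o*(-2 + (2 + o)/(2*o))))
1/Y(E) = 1/(-2/(-2 + 3*24)) = 1/(-2/(-2 + 72)) = 1/(-2/70) = 1/(-2*1/70) = 1/(-1/35) = -35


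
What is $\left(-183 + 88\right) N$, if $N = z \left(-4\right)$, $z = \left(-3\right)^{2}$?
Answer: $3420$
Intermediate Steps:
$z = 9$
$N = -36$ ($N = 9 \left(-4\right) = -36$)
$\left(-183 + 88\right) N = \left(-183 + 88\right) \left(-36\right) = \left(-95\right) \left(-36\right) = 3420$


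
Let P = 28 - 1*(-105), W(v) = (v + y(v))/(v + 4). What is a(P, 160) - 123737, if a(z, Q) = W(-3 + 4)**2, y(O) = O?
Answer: -3093421/25 ≈ -1.2374e+5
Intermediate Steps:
W(v) = 2*v/(4 + v) (W(v) = (v + v)/(v + 4) = (2*v)/(4 + v) = 2*v/(4 + v))
P = 133 (P = 28 + 105 = 133)
a(z, Q) = 4/25 (a(z, Q) = (2*(-3 + 4)/(4 + (-3 + 4)))**2 = (2*1/(4 + 1))**2 = (2*1/5)**2 = (2*1*(1/5))**2 = (2/5)**2 = 4/25)
a(P, 160) - 123737 = 4/25 - 123737 = -3093421/25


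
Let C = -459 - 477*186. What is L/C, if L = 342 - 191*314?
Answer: 59632/89181 ≈ 0.66866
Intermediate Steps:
L = -59632 (L = 342 - 59974 = -59632)
C = -89181 (C = -459 - 88722 = -89181)
L/C = -59632/(-89181) = -59632*(-1/89181) = 59632/89181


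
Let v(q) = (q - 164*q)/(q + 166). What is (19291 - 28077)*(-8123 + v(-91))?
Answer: 5222328112/75 ≈ 6.9631e+7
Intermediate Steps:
v(q) = -163*q/(166 + q) (v(q) = (-163*q)/(166 + q) = -163*q/(166 + q))
(19291 - 28077)*(-8123 + v(-91)) = (19291 - 28077)*(-8123 - 163*(-91)/(166 - 91)) = -8786*(-8123 - 163*(-91)/75) = -8786*(-8123 - 163*(-91)*1/75) = -8786*(-8123 + 14833/75) = -8786*(-594392/75) = 5222328112/75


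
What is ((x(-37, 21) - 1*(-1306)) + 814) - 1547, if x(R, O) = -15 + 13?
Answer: 571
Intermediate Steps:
x(R, O) = -2
((x(-37, 21) - 1*(-1306)) + 814) - 1547 = ((-2 - 1*(-1306)) + 814) - 1547 = ((-2 + 1306) + 814) - 1547 = (1304 + 814) - 1547 = 2118 - 1547 = 571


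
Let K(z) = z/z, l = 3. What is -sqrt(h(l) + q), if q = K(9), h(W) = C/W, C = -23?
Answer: -2*I*sqrt(15)/3 ≈ -2.582*I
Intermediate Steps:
K(z) = 1
h(W) = -23/W
q = 1
-sqrt(h(l) + q) = -sqrt(-23/3 + 1) = -sqrt(-20/3) = -2*I*sqrt(15)/3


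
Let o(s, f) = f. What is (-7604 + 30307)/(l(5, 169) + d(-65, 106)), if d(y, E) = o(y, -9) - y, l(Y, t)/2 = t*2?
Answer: 22703/732 ≈ 31.015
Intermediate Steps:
l(Y, t) = 4*t (l(Y, t) = 2*(t*2) = 2*(2*t) = 4*t)
d(y, E) = -9 - y
(-7604 + 30307)/(l(5, 169) + d(-65, 106)) = (-7604 + 30307)/(4*169 + (-9 - 1*(-65))) = 22703/(676 + (-9 + 65)) = 22703/(676 + 56) = 22703/732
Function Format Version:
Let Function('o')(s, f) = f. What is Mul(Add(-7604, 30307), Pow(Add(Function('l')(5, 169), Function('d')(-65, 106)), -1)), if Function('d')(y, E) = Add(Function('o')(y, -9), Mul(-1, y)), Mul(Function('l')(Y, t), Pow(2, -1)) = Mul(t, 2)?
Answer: Rational(22703, 732) ≈ 31.015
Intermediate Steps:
Function('l')(Y, t) = Mul(4, t) (Function('l')(Y, t) = Mul(2, Mul(t, 2)) = Mul(2, Mul(2, t)) = Mul(4, t))
Function('d')(y, E) = Add(-9, Mul(-1, y))
Mul(Add(-7604, 30307), Pow(Add(Function('l')(5, 169), Function('d')(-65, 106)), -1)) = Mul(Add(-7604, 30307), Pow(Add(Mul(4, 169), Add(-9, Mul(-1, -65))), -1)) = Mul(22703, Pow(Add(676, Add(-9, 65)), -1)) = Mul(22703, Pow(Add(676, 56), -1)) = Mul(22703, Pow(732, -1)) = Mul(22703, Rational(1, 732)) = Rational(22703, 732)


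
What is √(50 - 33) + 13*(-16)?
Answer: -208 + √17 ≈ -203.88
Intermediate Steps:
√(50 - 33) + 13*(-16) = √17 - 208 = -208 + √17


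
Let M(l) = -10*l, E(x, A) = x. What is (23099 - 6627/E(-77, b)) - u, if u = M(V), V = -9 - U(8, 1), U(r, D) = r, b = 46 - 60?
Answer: 1772160/77 ≈ 23015.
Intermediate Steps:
b = -14
V = -17 (V = -9 - 1*8 = -9 - 8 = -17)
u = 170 (u = -10*(-17) = 170)
(23099 - 6627/E(-77, b)) - u = (23099 - 6627/(-77)) - 1*170 = (23099 - 6627*(-1)/77) - 170 = (23099 - 1*(-6627/77)) - 170 = (23099 + 6627/77) - 170 = 1785250/77 - 170 = 1772160/77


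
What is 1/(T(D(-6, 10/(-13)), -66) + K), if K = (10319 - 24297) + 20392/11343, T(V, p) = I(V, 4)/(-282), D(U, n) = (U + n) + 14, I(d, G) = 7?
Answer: -355414/4967346765 ≈ -7.1550e-5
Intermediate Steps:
D(U, n) = 14 + U + n
T(V, p) = -7/282 (T(V, p) = 7/(-282) = 7*(-1/282) = -7/282)
K = -158532062/11343 (K = -13978 + 20392*(1/11343) = -13978 + 20392/11343 = -158532062/11343 ≈ -13976.)
1/(T(D(-6, 10/(-13)), -66) + K) = 1/(-7/282 - 158532062/11343) = 1/(-4967346765/355414) = -355414/4967346765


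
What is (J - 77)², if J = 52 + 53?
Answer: 784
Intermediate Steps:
J = 105
(J - 77)² = (105 - 77)² = 28² = 784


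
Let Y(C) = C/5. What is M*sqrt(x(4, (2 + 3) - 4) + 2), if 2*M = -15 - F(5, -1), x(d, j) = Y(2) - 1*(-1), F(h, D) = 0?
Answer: -3*sqrt(85)/2 ≈ -13.829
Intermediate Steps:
Y(C) = C/5 (Y(C) = C*(1/5) = C/5)
x(d, j) = 7/5 (x(d, j) = (1/5)*2 - 1*(-1) = 2/5 + 1 = 7/5)
M = -15/2 (M = (-15 - 1*0)/2 = (-15 + 0)/2 = (1/2)*(-15) = -15/2 ≈ -7.5000)
M*sqrt(x(4, (2 + 3) - 4) + 2) = -15*sqrt(7/5 + 2)/2 = -3*sqrt(85)/2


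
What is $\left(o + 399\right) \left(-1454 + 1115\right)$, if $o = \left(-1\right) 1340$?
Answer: $318999$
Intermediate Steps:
$o = -1340$
$\left(o + 399\right) \left(-1454 + 1115\right) = \left(-1340 + 399\right) \left(-1454 + 1115\right) = \left(-941\right) \left(-339\right) = 318999$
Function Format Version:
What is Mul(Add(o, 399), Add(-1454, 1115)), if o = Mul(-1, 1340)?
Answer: 318999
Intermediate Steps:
o = -1340
Mul(Add(o, 399), Add(-1454, 1115)) = Mul(Add(-1340, 399), Add(-1454, 1115)) = Mul(-941, -339) = 318999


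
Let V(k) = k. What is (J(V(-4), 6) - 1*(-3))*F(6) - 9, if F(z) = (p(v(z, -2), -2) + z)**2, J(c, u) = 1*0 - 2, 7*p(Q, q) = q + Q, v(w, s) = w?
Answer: 1675/49 ≈ 34.184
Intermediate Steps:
p(Q, q) = Q/7 + q/7 (p(Q, q) = (q + Q)/7 = (Q + q)/7 = Q/7 + q/7)
J(c, u) = -2 (J(c, u) = 0 - 2 = -2)
F(z) = (-2/7 + 8*z/7)**2 (F(z) = ((z/7 + (1/7)*(-2)) + z)**2 = ((z/7 - 2/7) + z)**2 = ((-2/7 + z/7) + z)**2 = (-2/7 + 8*z/7)**2)
(J(V(-4), 6) - 1*(-3))*F(6) - 9 = (-2 - 1*(-3))*(4*(-1 + 4*6)**2/49) - 9 = (-2 + 3)*(4*(-1 + 24)**2/49) - 9 = 1*((4/49)*23**2) - 9 = 1*((4/49)*529) - 9 = 1*(2116/49) - 9 = 2116/49 - 9 = 1675/49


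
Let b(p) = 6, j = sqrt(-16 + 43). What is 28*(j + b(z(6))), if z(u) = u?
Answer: 168 + 84*sqrt(3) ≈ 313.49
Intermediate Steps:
j = 3*sqrt(3) (j = sqrt(27) = 3*sqrt(3) ≈ 5.1962)
28*(j + b(z(6))) = 28*(3*sqrt(3) + 6) = 28*(6 + 3*sqrt(3)) = 168 + 84*sqrt(3)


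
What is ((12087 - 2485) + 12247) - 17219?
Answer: 4630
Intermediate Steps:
((12087 - 2485) + 12247) - 17219 = (9602 + 12247) - 17219 = 21849 - 17219 = 4630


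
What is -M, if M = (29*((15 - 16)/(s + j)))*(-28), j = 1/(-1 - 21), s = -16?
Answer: 17864/353 ≈ 50.606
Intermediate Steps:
j = -1/22 (j = 1/(-22) = -1/22 ≈ -0.045455)
M = -17864/353 (M = (29*((15 - 16)/(-16 - 1/22)))*(-28) = (29*(-1/(-353/22)))*(-28) = (29*(-1*(-22/353)))*(-28) = (29*(22/353))*(-28) = (638/353)*(-28) = -17864/353 ≈ -50.606)
-M = -1*(-17864/353) = 17864/353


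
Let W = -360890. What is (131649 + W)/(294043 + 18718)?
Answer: -229241/312761 ≈ -0.73296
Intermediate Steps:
(131649 + W)/(294043 + 18718) = (131649 - 360890)/(294043 + 18718) = -229241/312761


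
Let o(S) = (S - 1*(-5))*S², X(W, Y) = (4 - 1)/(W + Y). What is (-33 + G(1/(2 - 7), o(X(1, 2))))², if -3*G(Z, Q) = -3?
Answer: 1024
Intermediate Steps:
X(W, Y) = 3/(W + Y)
o(S) = S²*(5 + S) (o(S) = (S + 5)*S² = (5 + S)*S² = S²*(5 + S))
G(Z, Q) = 1 (G(Z, Q) = -⅓*(-3) = 1)
(-33 + G(1/(2 - 7), o(X(1, 2))))² = (-33 + 1)² = (-32)² = 1024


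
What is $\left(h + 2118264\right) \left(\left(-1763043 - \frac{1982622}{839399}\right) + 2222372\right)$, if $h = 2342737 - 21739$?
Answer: $\frac{1711594401640921038}{839399} \approx 2.0391 \cdot 10^{12}$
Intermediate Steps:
$h = 2320998$ ($h = 2342737 - 21739 = 2320998$)
$\left(h + 2118264\right) \left(\left(-1763043 - \frac{1982622}{839399}\right) + 2222372\right) = \left(2320998 + 2118264\right) \left(\left(-1763043 - \frac{1982622}{839399}\right) + 2222372\right) = 4439262 \left(\left(-1763043 - \frac{1982622}{839399}\right) + 2222372\right) = 4439262 \left(- \frac{1479898513779}{839399} + 2222372\right) = 4439262 \cdot \frac{385558320649}{839399} = \frac{1711594401640921038}{839399}$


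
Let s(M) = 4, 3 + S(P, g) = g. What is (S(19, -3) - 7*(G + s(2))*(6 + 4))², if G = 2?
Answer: 181476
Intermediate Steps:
S(P, g) = -3 + g
(S(19, -3) - 7*(G + s(2))*(6 + 4))² = ((-3 - 3) - 7*(2 + 4)*(6 + 4))² = (-6 - 42*10)² = (-6 - 7*60)² = (-6 - 420)² = (-426)² = 181476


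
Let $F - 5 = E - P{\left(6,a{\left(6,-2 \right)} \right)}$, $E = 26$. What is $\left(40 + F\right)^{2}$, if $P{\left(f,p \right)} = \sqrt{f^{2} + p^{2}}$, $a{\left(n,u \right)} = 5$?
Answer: $\left(71 - \sqrt{61}\right)^{2} \approx 3992.9$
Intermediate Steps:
$F = 31 - \sqrt{61}$ ($F = 5 + \left(26 - \sqrt{6^{2} + 5^{2}}\right) = 5 + \left(26 - \sqrt{36 + 25}\right) = 5 + \left(26 - \sqrt{61}\right) = 31 - \sqrt{61} \approx 23.19$)
$\left(40 + F\right)^{2} = \left(40 + \left(31 - \sqrt{61}\right)\right)^{2} = \left(71 - \sqrt{61}\right)^{2}$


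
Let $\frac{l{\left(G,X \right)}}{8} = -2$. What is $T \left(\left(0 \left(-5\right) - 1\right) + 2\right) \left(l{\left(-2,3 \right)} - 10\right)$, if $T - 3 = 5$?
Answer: $-208$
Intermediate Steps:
$T = 8$ ($T = 3 + 5 = 8$)
$l{\left(G,X \right)} = -16$ ($l{\left(G,X \right)} = 8 \left(-2\right) = -16$)
$T \left(\left(0 \left(-5\right) - 1\right) + 2\right) \left(l{\left(-2,3 \right)} - 10\right) = 8 \left(\left(0 \left(-5\right) - 1\right) + 2\right) \left(-16 - 10\right) = 8 \left(\left(0 - 1\right) + 2\right) \left(-26\right) = 8 \left(-1 + 2\right) \left(-26\right) = 8 \cdot 1 \left(-26\right) = 8 \left(-26\right) = -208$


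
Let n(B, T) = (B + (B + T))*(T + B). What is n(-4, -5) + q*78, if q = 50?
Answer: 4017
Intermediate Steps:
n(B, T) = (B + T)*(T + 2*B) (n(B, T) = (T + 2*B)*(B + T) = (B + T)*(T + 2*B))
n(-4, -5) + q*78 = ((-5)² + 2*(-4)² + 3*(-4)*(-5)) + 50*78 = (25 + 2*16 + 60) + 3900 = (25 + 32 + 60) + 3900 = 117 + 3900 = 4017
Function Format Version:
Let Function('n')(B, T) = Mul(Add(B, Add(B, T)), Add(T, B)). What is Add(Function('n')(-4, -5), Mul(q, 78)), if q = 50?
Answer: 4017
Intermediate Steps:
Function('n')(B, T) = Mul(Add(B, T), Add(T, Mul(2, B))) (Function('n')(B, T) = Mul(Add(T, Mul(2, B)), Add(B, T)) = Mul(Add(B, T), Add(T, Mul(2, B))))
Add(Function('n')(-4, -5), Mul(q, 78)) = Add(Add(Pow(-5, 2), Mul(2, Pow(-4, 2)), Mul(3, -4, -5)), Mul(50, 78)) = Add(Add(25, Mul(2, 16), 60), 3900) = Add(Add(25, 32, 60), 3900) = Add(117, 3900) = 4017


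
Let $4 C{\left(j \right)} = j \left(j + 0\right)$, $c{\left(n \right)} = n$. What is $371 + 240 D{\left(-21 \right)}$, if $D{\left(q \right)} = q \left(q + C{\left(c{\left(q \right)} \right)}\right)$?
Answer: $-449449$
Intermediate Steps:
$C{\left(j \right)} = \frac{j^{2}}{4}$ ($C{\left(j \right)} = \frac{j \left(j + 0\right)}{4} = \frac{j j}{4} = \frac{j^{2}}{4}$)
$D{\left(q \right)} = q \left(q + \frac{q^{2}}{4}\right)$
$371 + 240 D{\left(-21 \right)} = 371 + 240 \frac{\left(-21\right)^{2} \left(4 - 21\right)}{4} = 371 + 240 \cdot \frac{1}{4} \cdot 441 \left(-17\right) = 371 + 240 \left(- \frac{7497}{4}\right) = 371 - 449820 = -449449$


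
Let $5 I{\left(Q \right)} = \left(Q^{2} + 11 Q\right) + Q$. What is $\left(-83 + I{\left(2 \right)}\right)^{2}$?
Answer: $\frac{149769}{25} \approx 5990.8$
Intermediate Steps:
$I{\left(Q \right)} = \frac{Q^{2}}{5} + \frac{12 Q}{5}$ ($I{\left(Q \right)} = \frac{\left(Q^{2} + 11 Q\right) + Q}{5} = \frac{Q^{2} + 12 Q}{5} = \frac{Q^{2}}{5} + \frac{12 Q}{5}$)
$\left(-83 + I{\left(2 \right)}\right)^{2} = \left(-83 + \frac{1}{5} \cdot 2 \left(12 + 2\right)\right)^{2} = \left(-83 + \frac{1}{5} \cdot 2 \cdot 14\right)^{2} = \left(-83 + \frac{28}{5}\right)^{2} = \left(- \frac{387}{5}\right)^{2} = \frac{149769}{25}$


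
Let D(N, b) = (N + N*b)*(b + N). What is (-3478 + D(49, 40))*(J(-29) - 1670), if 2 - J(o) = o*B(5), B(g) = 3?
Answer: -277185663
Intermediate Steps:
J(o) = 2 - 3*o (J(o) = 2 - o*3 = 2 - 3*o)
D(N, b) = (N + b)*(N + N*b) (D(N, b) = (N + N*b)*(N + b) = (N + b)*(N + N*b))
(-3478 + D(49, 40))*(J(-29) - 1670) = (-3478 + 49*(49 + 40 + 40**2 + 49*40))*((2 - 3*(-29)) - 1670) = (-3478 + 49*(49 + 40 + 1600 + 1960))*((2 + 87) - 1670) = (-3478 + 49*3649)*(89 - 1670) = (-3478 + 178801)*(-1581) = 175323*(-1581) = -277185663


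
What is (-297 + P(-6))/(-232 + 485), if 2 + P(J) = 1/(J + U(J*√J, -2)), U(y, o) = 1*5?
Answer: -300/253 ≈ -1.1858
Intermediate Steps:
U(y, o) = 5
P(J) = -2 + 1/(5 + J) (P(J) = -2 + 1/(J + 5) = -2 + 1/(5 + J))
(-297 + P(-6))/(-232 + 485) = (-297 + (-9 - 2*(-6))/(5 - 6))/(-232 + 485) = (-297 + (-9 + 12)/(-1))/253 = (-297 - 1*3)*(1/253) = (-297 - 3)*(1/253) = -300*1/253 = -300/253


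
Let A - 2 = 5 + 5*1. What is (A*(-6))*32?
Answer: -2304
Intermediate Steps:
A = 12 (A = 2 + (5 + 5*1) = 2 + (5 + 5) = 2 + 10 = 12)
(A*(-6))*32 = (12*(-6))*32 = -72*32 = -2304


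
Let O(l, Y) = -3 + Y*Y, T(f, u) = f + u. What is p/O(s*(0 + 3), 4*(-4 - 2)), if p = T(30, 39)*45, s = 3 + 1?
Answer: 1035/191 ≈ 5.4188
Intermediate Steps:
s = 4
O(l, Y) = -3 + Y²
p = 3105 (p = (30 + 39)*45 = 69*45 = 3105)
p/O(s*(0 + 3), 4*(-4 - 2)) = 3105/(-3 + (4*(-4 - 2))²) = 3105/(-3 + (4*(-6))²) = 3105/(-3 + (-24)²) = 3105/(-3 + 576) = 3105/573 = 3105*(1/573) = 1035/191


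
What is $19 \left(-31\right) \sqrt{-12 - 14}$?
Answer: $- 589 i \sqrt{26} \approx - 3003.3 i$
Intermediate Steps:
$19 \left(-31\right) \sqrt{-12 - 14} = - 589 \sqrt{-26} = - 589 i \sqrt{26}$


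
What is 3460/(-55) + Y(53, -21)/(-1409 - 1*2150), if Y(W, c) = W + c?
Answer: -2463180/39149 ≈ -62.918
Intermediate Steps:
3460/(-55) + Y(53, -21)/(-1409 - 1*2150) = 3460/(-55) + (53 - 21)/(-1409 - 1*2150) = 3460*(-1/55) + 32/(-1409 - 2150) = -692/11 + 32/(-3559) = -692/11 + 32*(-1/3559) = -692/11 - 32/3559 = -2463180/39149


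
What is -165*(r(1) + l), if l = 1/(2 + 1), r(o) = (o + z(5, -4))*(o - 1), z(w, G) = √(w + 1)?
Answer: -55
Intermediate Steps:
z(w, G) = √(1 + w)
r(o) = (-1 + o)*(o + √6) (r(o) = (o + √(1 + 5))*(o - 1) = (o + √6)*(-1 + o) = (-1 + o)*(o + √6))
l = ⅓ (l = 1/3 = ⅓ ≈ 0.33333)
-165*(r(1) + l) = -165*((1² - 1*1 - √6 + 1*√6) + ⅓) = -165*((1 - 1 - √6 + √6) + ⅓) = -165*(0 + ⅓) = -165*⅓ = -55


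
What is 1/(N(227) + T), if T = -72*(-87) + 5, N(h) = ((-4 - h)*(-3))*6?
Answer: 1/10427 ≈ 9.5905e-5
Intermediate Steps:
N(h) = 72 + 18*h (N(h) = (12 + 3*h)*6 = 72 + 18*h)
T = 6269 (T = 6264 + 5 = 6269)
1/(N(227) + T) = 1/((72 + 18*227) + 6269) = 1/((72 + 4086) + 6269) = 1/(4158 + 6269) = 1/10427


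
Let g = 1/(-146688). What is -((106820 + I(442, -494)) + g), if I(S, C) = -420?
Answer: -15607603199/146688 ≈ -1.0640e+5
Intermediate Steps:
g = -1/146688 ≈ -6.8172e-6
-((106820 + I(442, -494)) + g) = -((106820 - 420) - 1/146688) = -(106400 - 1/146688) = -1*15607603199/146688 = -15607603199/146688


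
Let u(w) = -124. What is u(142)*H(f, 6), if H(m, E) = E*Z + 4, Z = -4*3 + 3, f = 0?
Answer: 6200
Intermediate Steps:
Z = -9 (Z = -12 + 3 = -9)
H(m, E) = 4 - 9*E (H(m, E) = E*(-9) + 4 = -9*E + 4 = 4 - 9*E)
u(142)*H(f, 6) = -124*(4 - 9*6) = -124*(4 - 54) = -124*(-50) = 6200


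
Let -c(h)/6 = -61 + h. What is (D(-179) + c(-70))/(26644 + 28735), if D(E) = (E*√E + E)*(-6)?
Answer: 1860/55379 + 1074*I*√179/55379 ≈ 0.033587 + 0.25947*I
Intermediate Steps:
c(h) = 366 - 6*h (c(h) = -6*(-61 + h) = 366 - 6*h)
D(E) = -6*E - 6*E^(3/2) (D(E) = (E^(3/2) + E)*(-6) = (E + E^(3/2))*(-6) = -6*E - 6*E^(3/2))
(D(-179) + c(-70))/(26644 + 28735) = ((-6*(-179) - (-1074)*I*√179) + (366 - 6*(-70)))/(26644 + 28735) = ((1074 - (-1074)*I*√179) + (366 + 420))/55379 = ((1074 + 1074*I*√179) + 786)*(1/55379) = (1860 + 1074*I*√179)*(1/55379) = 1860/55379 + 1074*I*√179/55379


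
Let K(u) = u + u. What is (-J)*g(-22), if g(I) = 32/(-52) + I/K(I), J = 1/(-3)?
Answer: -1/26 ≈ -0.038462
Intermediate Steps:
J = -⅓ ≈ -0.33333
K(u) = 2*u
g(I) = -3/26 (g(I) = 32/(-52) + I/((2*I)) = 32*(-1/52) + I*(1/(2*I)) = -8/13 + ½ = -3/26)
(-J)*g(-22) = -1*(-⅓)*(-3/26) = (⅓)*(-3/26) = -1/26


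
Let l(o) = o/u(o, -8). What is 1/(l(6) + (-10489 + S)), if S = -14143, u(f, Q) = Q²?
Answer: -32/788221 ≈ -4.0598e-5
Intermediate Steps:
l(o) = o/64 (l(o) = o/((-8)²) = o/64)
1/(l(6) + (-10489 + S)) = 1/((1/64)*6 + (-10489 - 14143)) = 1/(3/32 - 24632) = 1/(-788221/32) = -32/788221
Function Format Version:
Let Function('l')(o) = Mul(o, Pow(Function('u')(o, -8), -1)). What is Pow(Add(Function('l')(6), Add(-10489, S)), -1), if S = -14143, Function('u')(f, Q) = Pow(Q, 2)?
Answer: Rational(-32, 788221) ≈ -4.0598e-5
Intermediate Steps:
Function('l')(o) = Mul(Rational(1, 64), o) (Function('l')(o) = Mul(o, Pow(Pow(-8, 2), -1)) = Mul(o, Pow(64, -1)) = Mul(o, Rational(1, 64)) = Mul(Rational(1, 64), o))
Pow(Add(Function('l')(6), Add(-10489, S)), -1) = Pow(Add(Mul(Rational(1, 64), 6), Add(-10489, -14143)), -1) = Pow(Add(Rational(3, 32), -24632), -1) = Pow(Rational(-788221, 32), -1) = Rational(-32, 788221)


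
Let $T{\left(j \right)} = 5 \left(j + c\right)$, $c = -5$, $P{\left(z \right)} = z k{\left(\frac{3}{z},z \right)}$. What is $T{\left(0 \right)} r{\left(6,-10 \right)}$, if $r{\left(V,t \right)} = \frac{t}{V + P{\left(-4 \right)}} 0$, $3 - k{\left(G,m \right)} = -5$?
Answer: $0$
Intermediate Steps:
$k{\left(G,m \right)} = 8$ ($k{\left(G,m \right)} = 3 - -5 = 3 + 5 = 8$)
$P{\left(z \right)} = 8 z$ ($P{\left(z \right)} = z 8 = 8 z$)
$r{\left(V,t \right)} = 0$ ($r{\left(V,t \right)} = \frac{t}{V + 8 \left(-4\right)} 0 = \frac{t}{V - 32} \cdot 0 = \frac{t}{-32 + V} 0 = 0$)
$T{\left(j \right)} = -25 + 5 j$ ($T{\left(j \right)} = 5 \left(j - 5\right) = 5 \left(-5 + j\right) = -25 + 5 j$)
$T{\left(0 \right)} r{\left(6,-10 \right)} = \left(-25 + 5 \cdot 0\right) 0 = \left(-25 + 0\right) 0 = \left(-25\right) 0 = 0$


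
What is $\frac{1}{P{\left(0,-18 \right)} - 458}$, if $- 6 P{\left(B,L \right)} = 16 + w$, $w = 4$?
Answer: $- \frac{3}{1384} \approx -0.0021676$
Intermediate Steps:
$P{\left(B,L \right)} = - \frac{10}{3}$ ($P{\left(B,L \right)} = - \frac{16 + 4}{6} = \left(- \frac{1}{6}\right) 20 = - \frac{10}{3}$)
$\frac{1}{P{\left(0,-18 \right)} - 458} = \frac{1}{- \frac{10}{3} - 458} = \frac{1}{- \frac{1384}{3}} = - \frac{3}{1384}$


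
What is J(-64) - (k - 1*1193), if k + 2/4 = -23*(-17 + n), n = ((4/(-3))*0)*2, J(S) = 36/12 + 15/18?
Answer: 2419/3 ≈ 806.33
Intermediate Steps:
J(S) = 23/6 (J(S) = 36*(1/12) + 15*(1/18) = 3 + 5/6 = 23/6)
n = 0 (n = ((4*(-1/3))*0)*2 = -4/3*0*2 = 0*2 = 0)
k = 781/2 (k = -1/2 - 23*(-17 + 0) = -1/2 - 23*(-17) = -1/2 + 391 = 781/2 ≈ 390.50)
J(-64) - (k - 1*1193) = 23/6 - (781/2 - 1*1193) = 23/6 - (781/2 - 1193) = 23/6 - 1*(-1605/2) = 23/6 + 1605/2 = 2419/3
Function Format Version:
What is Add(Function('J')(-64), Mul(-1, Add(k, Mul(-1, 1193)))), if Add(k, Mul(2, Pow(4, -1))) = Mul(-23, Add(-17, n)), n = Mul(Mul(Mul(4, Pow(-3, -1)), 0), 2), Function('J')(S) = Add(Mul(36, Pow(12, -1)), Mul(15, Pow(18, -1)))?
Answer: Rational(2419, 3) ≈ 806.33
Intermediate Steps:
Function('J')(S) = Rational(23, 6) (Function('J')(S) = Add(Mul(36, Rational(1, 12)), Mul(15, Rational(1, 18))) = Add(3, Rational(5, 6)) = Rational(23, 6))
n = 0 (n = Mul(Mul(Mul(4, Rational(-1, 3)), 0), 2) = Mul(Mul(Rational(-4, 3), 0), 2) = Mul(0, 2) = 0)
k = Rational(781, 2) (k = Add(Rational(-1, 2), Mul(-23, Add(-17, 0))) = Add(Rational(-1, 2), Mul(-23, -17)) = Add(Rational(-1, 2), 391) = Rational(781, 2) ≈ 390.50)
Add(Function('J')(-64), Mul(-1, Add(k, Mul(-1, 1193)))) = Add(Rational(23, 6), Mul(-1, Add(Rational(781, 2), Mul(-1, 1193)))) = Add(Rational(23, 6), Mul(-1, Add(Rational(781, 2), -1193))) = Add(Rational(23, 6), Mul(-1, Rational(-1605, 2))) = Add(Rational(23, 6), Rational(1605, 2)) = Rational(2419, 3)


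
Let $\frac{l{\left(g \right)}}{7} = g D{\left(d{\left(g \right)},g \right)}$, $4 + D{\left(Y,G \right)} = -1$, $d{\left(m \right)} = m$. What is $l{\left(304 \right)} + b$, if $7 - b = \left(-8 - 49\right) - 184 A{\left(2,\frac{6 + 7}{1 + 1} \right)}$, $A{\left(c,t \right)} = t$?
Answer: $-9380$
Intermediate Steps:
$D{\left(Y,G \right)} = -5$ ($D{\left(Y,G \right)} = -4 - 1 = -5$)
$l{\left(g \right)} = - 35 g$ ($l{\left(g \right)} = 7 g \left(-5\right) = 7 \left(- 5 g\right) = - 35 g$)
$b = 1260$ ($b = 7 - \left(\left(-8 - 49\right) - 184 \frac{6 + 7}{1 + 1}\right) = 7 - \left(\left(-8 - 49\right) - 184 \cdot \frac{13}{2}\right) = 7 - \left(-57 - 184 \cdot 13 \cdot \frac{1}{2}\right) = 7 - \left(-57 - 1196\right) = 7 - -1253 = 7 + 1253 = 1260$)
$l{\left(304 \right)} + b = \left(-35\right) 304 + 1260 = -10640 + 1260 = -9380$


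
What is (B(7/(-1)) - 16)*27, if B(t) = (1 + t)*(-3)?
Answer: 54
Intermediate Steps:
B(t) = -3 - 3*t
(B(7/(-1)) - 16)*27 = ((-3 - 21/(-1)) - 16)*27 = ((-3 - 21*(-1)) - 16)*27 = ((-3 - 3*(-7)) - 16)*27 = ((-3 + 21) - 16)*27 = (18 - 16)*27 = 2*27 = 54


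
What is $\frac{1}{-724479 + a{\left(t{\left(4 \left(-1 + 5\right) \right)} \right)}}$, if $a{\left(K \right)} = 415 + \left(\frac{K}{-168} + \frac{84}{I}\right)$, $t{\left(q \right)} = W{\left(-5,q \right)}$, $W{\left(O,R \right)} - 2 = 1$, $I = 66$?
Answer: $- \frac{616}{446022651} \approx -1.3811 \cdot 10^{-6}$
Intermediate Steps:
$W{\left(O,R \right)} = 3$ ($W{\left(O,R \right)} = 2 + 1 = 3$)
$t{\left(q \right)} = 3$
$a{\left(K \right)} = \frac{4579}{11} - \frac{K}{168}$ ($a{\left(K \right)} = 415 + \left(\frac{K}{-168} + \frac{84}{66}\right) = 415 + \left(K \left(- \frac{1}{168}\right) + 84 \cdot \frac{1}{66}\right) = 415 - \left(- \frac{14}{11} + \frac{K}{168}\right) = \frac{4579}{11} - \frac{K}{168}$)
$\frac{1}{-724479 + a{\left(t{\left(4 \left(-1 + 5\right) \right)} \right)}} = \frac{1}{-724479 + \left(\frac{4579}{11} - \frac{1}{56}\right)} = \frac{1}{-724479 + \frac{256413}{616}} = \frac{1}{- \frac{446022651}{616}} = - \frac{616}{446022651}$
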